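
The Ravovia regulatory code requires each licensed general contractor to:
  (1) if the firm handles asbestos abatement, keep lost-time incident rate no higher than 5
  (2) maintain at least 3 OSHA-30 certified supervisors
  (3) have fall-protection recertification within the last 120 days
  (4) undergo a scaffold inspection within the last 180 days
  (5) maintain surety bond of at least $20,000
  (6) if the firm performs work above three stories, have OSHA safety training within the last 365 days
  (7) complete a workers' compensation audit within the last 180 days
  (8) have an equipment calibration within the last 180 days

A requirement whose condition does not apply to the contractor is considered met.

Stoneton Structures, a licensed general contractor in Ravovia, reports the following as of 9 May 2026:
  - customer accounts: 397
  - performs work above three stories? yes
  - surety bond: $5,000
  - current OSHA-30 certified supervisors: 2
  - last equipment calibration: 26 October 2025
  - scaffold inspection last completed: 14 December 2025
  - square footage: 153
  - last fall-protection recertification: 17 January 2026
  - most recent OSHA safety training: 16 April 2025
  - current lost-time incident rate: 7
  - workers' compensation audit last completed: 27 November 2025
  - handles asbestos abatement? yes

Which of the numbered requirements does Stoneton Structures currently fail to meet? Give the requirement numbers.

1, 2, 5, 6, 8

1. condition 'handles asbestos abatement' holds; lost-time incident rate 7 > 5 → not met
2. OSHA-30 certified supervisors 2 < 3 → not met
3. fall-protection recertification 112 days ago vs limit 120 → met
4. scaffold inspection 146 days ago vs limit 180 → met
5. surety bond $5,000 < $20,000 → not met
6. condition 'performs work above three stories' holds; OSHA safety training 388 days ago vs limit 365 → not met
7. workers' compensation audit 163 days ago vs limit 180 → met
8. equipment calibration 195 days ago vs limit 180 → not met
Not met: 1, 2, 5, 6, 8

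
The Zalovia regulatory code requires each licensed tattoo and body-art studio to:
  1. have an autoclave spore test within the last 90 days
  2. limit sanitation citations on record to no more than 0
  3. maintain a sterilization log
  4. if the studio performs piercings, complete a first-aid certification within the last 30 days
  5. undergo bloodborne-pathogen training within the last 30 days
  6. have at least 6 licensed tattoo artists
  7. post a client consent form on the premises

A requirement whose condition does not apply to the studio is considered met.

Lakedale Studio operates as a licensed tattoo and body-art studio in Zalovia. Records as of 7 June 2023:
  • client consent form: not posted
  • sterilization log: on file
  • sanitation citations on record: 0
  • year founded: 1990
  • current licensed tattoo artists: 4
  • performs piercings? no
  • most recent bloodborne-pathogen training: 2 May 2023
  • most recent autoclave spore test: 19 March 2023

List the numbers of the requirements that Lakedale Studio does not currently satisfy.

1. autoclave spore test 80 days ago vs limit 90 → met
2. sanitation citations on record 0 ≤ 0 → met
3. sterilization log present → met
4. condition 'performs piercings' does not hold → requirement n/a → met
5. bloodborne-pathogen training 36 days ago vs limit 30 → not met
6. licensed tattoo artists 4 < 6 → not met
7. client consent form absent → not met
Not met: 5, 6, 7

5, 6, 7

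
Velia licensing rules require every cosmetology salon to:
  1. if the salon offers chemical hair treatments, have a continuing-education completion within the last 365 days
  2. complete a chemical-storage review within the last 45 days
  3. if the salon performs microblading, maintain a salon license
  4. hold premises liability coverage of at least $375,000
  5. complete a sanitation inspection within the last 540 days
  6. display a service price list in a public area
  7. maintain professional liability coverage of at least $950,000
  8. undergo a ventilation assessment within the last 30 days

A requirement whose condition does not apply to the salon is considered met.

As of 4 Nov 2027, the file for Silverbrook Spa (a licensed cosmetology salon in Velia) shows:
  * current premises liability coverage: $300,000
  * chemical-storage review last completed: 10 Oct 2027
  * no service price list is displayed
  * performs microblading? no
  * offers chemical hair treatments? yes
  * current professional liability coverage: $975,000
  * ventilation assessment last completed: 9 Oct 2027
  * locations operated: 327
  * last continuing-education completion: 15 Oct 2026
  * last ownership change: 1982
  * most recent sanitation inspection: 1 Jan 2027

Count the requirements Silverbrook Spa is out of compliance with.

1. condition 'offers chemical hair treatments' holds; continuing-education completion 385 days ago vs limit 365 → not met
2. chemical-storage review 25 days ago vs limit 45 → met
3. condition 'performs microblading' does not hold → requirement n/a → met
4. premises liability coverage $300,000 < $375,000 → not met
5. sanitation inspection 307 days ago vs limit 540 → met
6. service price list absent → not met
7. professional liability coverage $975,000 ≥ $950,000 → met
8. ventilation assessment 26 days ago vs limit 30 → met
Not met: 3 of 8

3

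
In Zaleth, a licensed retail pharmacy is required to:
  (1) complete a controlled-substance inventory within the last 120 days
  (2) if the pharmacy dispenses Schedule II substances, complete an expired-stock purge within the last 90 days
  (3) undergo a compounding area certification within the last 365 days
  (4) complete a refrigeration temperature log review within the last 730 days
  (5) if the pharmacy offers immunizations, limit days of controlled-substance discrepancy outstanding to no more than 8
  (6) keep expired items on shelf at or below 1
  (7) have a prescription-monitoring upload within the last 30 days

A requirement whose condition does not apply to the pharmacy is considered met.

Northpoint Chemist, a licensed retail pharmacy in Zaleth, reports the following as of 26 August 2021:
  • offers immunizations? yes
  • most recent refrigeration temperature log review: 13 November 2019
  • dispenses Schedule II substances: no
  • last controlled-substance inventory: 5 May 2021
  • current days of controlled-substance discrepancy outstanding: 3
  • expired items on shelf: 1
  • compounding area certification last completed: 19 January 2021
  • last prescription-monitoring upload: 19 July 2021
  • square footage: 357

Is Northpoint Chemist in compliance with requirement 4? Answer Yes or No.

4. refrigeration temperature log review 652 days ago vs limit 730 → met

Yes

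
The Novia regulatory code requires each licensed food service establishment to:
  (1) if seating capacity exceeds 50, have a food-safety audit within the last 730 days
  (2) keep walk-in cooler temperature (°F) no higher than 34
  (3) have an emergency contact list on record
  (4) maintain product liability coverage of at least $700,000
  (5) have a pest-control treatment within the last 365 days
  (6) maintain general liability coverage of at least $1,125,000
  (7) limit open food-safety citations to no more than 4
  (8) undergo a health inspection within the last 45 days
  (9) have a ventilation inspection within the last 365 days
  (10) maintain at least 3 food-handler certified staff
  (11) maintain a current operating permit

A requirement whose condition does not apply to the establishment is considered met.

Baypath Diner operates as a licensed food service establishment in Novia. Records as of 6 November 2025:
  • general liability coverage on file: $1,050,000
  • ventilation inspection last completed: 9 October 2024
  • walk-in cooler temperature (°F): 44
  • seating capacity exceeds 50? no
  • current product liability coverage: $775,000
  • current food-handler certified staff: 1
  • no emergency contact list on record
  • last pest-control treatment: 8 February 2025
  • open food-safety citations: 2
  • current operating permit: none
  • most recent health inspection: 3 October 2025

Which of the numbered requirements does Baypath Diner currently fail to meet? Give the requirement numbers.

1. condition 'seating capacity exceeds 50' does not hold → requirement n/a → met
2. walk-in cooler temperature (°F) 44 > 34 → not met
3. emergency contact list absent → not met
4. product liability coverage $775,000 ≥ $700,000 → met
5. pest-control treatment 271 days ago vs limit 365 → met
6. general liability coverage $1,050,000 < $1,125,000 → not met
7. open food-safety citations 2 ≤ 4 → met
8. health inspection 34 days ago vs limit 45 → met
9. ventilation inspection 393 days ago vs limit 365 → not met
10. food-handler certified staff 1 < 3 → not met
11. current operating permit absent → not met
Not met: 2, 3, 6, 9, 10, 11

2, 3, 6, 9, 10, 11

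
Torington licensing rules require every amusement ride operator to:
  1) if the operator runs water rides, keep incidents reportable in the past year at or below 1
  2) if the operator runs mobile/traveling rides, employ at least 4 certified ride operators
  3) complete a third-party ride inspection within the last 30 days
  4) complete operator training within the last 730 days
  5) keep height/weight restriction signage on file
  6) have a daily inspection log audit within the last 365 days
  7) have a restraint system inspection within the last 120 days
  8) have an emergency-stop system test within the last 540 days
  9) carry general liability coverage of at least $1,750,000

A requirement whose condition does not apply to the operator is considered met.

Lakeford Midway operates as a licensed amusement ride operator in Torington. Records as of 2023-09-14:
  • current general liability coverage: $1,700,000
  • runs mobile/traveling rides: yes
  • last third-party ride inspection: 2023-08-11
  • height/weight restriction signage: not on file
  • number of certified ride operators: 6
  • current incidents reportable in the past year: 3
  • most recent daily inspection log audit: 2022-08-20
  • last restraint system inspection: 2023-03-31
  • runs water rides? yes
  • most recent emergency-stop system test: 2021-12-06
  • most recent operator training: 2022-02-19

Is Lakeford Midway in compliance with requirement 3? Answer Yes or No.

3. third-party ride inspection 34 days ago vs limit 30 → not met

No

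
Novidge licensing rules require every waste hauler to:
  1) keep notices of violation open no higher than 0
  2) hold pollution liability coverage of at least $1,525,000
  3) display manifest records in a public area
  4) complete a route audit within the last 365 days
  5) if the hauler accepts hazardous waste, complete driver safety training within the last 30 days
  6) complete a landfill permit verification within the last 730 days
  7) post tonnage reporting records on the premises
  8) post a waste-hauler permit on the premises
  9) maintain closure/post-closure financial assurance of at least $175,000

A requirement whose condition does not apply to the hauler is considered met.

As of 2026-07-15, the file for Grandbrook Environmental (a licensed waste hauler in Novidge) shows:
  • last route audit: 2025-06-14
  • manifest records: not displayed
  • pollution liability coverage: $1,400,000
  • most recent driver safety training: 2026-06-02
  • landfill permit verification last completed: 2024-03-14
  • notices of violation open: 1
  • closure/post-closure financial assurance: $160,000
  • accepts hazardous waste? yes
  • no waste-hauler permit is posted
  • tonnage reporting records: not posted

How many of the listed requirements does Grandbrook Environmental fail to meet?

1. notices of violation open 1 > 0 → not met
2. pollution liability coverage $1,400,000 < $1,525,000 → not met
3. manifest records absent → not met
4. route audit 396 days ago vs limit 365 → not met
5. condition 'accepts hazardous waste' holds; driver safety training 43 days ago vs limit 30 → not met
6. landfill permit verification 853 days ago vs limit 730 → not met
7. tonnage reporting records absent → not met
8. waste-hauler permit absent → not met
9. closure/post-closure financial assurance $160,000 < $175,000 → not met
Not met: 9 of 9

9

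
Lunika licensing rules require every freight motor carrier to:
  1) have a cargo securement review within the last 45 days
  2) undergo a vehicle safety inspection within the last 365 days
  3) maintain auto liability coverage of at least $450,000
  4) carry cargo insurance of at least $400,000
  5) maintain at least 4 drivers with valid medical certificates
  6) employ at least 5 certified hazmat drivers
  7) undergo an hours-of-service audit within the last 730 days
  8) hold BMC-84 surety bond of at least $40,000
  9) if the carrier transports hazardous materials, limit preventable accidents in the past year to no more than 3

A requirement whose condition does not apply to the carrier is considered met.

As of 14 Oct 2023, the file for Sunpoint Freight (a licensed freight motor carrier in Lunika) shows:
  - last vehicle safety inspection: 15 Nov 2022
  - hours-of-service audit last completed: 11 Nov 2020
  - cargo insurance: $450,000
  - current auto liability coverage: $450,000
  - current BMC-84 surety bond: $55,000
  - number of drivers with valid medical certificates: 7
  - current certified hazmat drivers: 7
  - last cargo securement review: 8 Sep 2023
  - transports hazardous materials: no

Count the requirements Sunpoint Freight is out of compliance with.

1. cargo securement review 36 days ago vs limit 45 → met
2. vehicle safety inspection 333 days ago vs limit 365 → met
3. auto liability coverage $450,000 ≥ $450,000 → met
4. cargo insurance $450,000 ≥ $400,000 → met
5. drivers with valid medical certificates 7 ≥ 4 → met
6. certified hazmat drivers 7 ≥ 5 → met
7. hours-of-service audit 1067 days ago vs limit 730 → not met
8. BMC-84 surety bond $55,000 ≥ $40,000 → met
9. condition 'transports hazardous materials' does not hold → requirement n/a → met
Not met: 1 of 9

1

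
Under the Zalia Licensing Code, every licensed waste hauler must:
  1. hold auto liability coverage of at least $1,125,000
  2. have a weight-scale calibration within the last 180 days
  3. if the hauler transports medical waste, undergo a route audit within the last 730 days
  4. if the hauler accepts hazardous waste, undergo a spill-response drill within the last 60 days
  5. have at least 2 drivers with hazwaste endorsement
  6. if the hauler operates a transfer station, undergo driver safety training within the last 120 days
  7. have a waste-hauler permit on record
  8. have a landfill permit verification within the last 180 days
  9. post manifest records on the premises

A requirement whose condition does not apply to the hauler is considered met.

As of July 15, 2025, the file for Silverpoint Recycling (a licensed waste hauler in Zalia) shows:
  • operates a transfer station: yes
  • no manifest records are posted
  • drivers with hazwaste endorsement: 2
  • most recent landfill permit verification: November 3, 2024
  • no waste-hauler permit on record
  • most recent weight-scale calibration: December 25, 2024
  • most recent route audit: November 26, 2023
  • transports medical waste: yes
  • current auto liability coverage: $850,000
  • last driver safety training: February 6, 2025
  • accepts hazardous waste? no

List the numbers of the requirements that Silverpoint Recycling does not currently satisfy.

1, 2, 6, 7, 8, 9

1. auto liability coverage $850,000 < $1,125,000 → not met
2. weight-scale calibration 202 days ago vs limit 180 → not met
3. condition 'transports medical waste' holds; route audit 597 days ago vs limit 730 → met
4. condition 'accepts hazardous waste' does not hold → requirement n/a → met
5. drivers with hazwaste endorsement 2 ≥ 2 → met
6. condition 'operates a transfer station' holds; driver safety training 159 days ago vs limit 120 → not met
7. waste-hauler permit absent → not met
8. landfill permit verification 254 days ago vs limit 180 → not met
9. manifest records absent → not met
Not met: 1, 2, 6, 7, 8, 9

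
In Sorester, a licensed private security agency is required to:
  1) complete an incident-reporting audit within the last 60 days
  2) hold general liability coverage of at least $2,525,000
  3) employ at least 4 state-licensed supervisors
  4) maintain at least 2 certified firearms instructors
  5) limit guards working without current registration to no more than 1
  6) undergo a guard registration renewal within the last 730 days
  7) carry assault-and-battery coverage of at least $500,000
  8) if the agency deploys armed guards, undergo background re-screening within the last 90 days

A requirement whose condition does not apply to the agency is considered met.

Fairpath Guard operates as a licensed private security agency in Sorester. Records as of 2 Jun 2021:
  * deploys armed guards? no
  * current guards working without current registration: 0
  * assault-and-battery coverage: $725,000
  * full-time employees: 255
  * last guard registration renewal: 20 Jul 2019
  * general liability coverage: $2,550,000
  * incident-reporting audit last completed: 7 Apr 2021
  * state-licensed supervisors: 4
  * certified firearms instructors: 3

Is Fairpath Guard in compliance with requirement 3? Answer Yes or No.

3. state-licensed supervisors 4 ≥ 4 → met

Yes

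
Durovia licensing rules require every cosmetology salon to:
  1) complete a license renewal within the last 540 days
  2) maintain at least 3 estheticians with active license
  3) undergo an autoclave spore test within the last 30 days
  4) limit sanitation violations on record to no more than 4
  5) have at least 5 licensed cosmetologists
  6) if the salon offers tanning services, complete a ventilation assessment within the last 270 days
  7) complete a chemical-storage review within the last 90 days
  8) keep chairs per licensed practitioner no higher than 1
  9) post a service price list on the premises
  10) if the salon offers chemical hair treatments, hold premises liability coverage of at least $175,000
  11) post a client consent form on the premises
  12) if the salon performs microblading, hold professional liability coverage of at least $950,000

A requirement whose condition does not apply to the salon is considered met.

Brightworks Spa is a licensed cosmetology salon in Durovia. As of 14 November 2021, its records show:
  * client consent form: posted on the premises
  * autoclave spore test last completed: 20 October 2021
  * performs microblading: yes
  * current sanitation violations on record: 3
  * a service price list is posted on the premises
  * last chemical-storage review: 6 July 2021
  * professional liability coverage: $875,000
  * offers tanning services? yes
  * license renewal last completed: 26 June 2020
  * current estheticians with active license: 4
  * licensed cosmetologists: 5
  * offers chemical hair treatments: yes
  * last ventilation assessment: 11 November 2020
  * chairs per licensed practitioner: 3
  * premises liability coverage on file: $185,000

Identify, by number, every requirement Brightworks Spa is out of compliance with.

1. license renewal 506 days ago vs limit 540 → met
2. estheticians with active license 4 ≥ 3 → met
3. autoclave spore test 25 days ago vs limit 30 → met
4. sanitation violations on record 3 ≤ 4 → met
5. licensed cosmetologists 5 ≥ 5 → met
6. condition 'offers tanning services' holds; ventilation assessment 368 days ago vs limit 270 → not met
7. chemical-storage review 131 days ago vs limit 90 → not met
8. chairs per licensed practitioner 3 > 1 → not met
9. service price list present → met
10. condition 'offers chemical hair treatments' holds; premises liability coverage $185,000 ≥ $175,000 → met
11. client consent form present → met
12. condition 'performs microblading' holds; professional liability coverage $875,000 < $950,000 → not met
Not met: 6, 7, 8, 12

6, 7, 8, 12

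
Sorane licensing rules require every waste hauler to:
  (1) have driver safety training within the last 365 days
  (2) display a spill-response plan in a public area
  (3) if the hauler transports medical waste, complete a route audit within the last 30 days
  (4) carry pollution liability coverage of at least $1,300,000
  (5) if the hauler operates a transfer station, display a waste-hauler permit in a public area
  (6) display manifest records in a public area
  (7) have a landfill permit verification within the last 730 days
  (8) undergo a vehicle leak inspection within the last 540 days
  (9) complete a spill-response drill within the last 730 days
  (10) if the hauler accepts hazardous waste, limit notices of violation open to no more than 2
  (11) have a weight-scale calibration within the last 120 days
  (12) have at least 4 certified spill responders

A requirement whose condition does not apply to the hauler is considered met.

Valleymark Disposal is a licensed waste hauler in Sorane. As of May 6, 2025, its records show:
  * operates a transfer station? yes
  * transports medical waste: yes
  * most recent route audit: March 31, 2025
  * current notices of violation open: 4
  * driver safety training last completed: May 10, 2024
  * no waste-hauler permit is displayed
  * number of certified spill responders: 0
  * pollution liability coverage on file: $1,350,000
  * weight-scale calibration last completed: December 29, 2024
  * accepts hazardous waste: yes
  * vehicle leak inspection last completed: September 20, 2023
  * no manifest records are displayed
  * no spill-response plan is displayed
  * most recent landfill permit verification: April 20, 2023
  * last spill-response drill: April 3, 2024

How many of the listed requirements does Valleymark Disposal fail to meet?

9

1. driver safety training 361 days ago vs limit 365 → met
2. spill-response plan absent → not met
3. condition 'transports medical waste' holds; route audit 36 days ago vs limit 30 → not met
4. pollution liability coverage $1,350,000 ≥ $1,300,000 → met
5. condition 'operates a transfer station' holds; waste-hauler permit absent → not met
6. manifest records absent → not met
7. landfill permit verification 747 days ago vs limit 730 → not met
8. vehicle leak inspection 594 days ago vs limit 540 → not met
9. spill-response drill 398 days ago vs limit 730 → met
10. condition 'accepts hazardous waste' holds; notices of violation open 4 > 2 → not met
11. weight-scale calibration 128 days ago vs limit 120 → not met
12. certified spill responders 0 < 4 → not met
Not met: 9 of 12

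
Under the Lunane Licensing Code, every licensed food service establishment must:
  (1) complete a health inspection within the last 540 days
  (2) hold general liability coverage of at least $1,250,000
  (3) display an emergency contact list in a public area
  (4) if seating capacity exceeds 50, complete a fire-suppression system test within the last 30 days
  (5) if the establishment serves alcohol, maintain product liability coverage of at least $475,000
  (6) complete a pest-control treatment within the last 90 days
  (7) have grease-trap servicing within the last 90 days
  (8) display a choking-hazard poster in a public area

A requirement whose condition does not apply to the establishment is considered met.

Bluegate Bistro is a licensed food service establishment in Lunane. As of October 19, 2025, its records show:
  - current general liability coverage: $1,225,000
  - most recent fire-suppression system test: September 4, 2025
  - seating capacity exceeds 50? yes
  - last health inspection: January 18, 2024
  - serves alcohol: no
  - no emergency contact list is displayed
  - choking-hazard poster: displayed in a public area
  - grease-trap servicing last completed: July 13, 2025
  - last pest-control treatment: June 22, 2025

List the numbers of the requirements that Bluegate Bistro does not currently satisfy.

1, 2, 3, 4, 6, 7

1. health inspection 640 days ago vs limit 540 → not met
2. general liability coverage $1,225,000 < $1,250,000 → not met
3. emergency contact list absent → not met
4. condition 'seating capacity exceeds 50' holds; fire-suppression system test 45 days ago vs limit 30 → not met
5. condition 'serves alcohol' does not hold → requirement n/a → met
6. pest-control treatment 119 days ago vs limit 90 → not met
7. grease-trap servicing 98 days ago vs limit 90 → not met
8. choking-hazard poster present → met
Not met: 1, 2, 3, 4, 6, 7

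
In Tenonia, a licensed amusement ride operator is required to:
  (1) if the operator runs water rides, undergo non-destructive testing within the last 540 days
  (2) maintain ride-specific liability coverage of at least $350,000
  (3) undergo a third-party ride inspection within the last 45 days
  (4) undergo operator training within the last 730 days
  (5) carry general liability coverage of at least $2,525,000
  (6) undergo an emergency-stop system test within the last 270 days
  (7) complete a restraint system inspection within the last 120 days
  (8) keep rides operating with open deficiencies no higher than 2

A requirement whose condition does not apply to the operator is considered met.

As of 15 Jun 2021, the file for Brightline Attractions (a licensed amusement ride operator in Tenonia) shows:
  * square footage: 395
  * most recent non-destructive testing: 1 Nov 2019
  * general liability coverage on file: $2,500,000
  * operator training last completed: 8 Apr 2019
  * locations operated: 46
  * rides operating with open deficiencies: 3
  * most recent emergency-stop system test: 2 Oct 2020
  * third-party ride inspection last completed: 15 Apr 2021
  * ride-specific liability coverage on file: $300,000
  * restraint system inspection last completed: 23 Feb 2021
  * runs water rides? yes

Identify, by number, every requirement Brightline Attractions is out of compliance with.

1, 2, 3, 4, 5, 8

1. condition 'runs water rides' holds; non-destructive testing 592 days ago vs limit 540 → not met
2. ride-specific liability coverage $300,000 < $350,000 → not met
3. third-party ride inspection 61 days ago vs limit 45 → not met
4. operator training 799 days ago vs limit 730 → not met
5. general liability coverage $2,500,000 < $2,525,000 → not met
6. emergency-stop system test 256 days ago vs limit 270 → met
7. restraint system inspection 112 days ago vs limit 120 → met
8. rides operating with open deficiencies 3 > 2 → not met
Not met: 1, 2, 3, 4, 5, 8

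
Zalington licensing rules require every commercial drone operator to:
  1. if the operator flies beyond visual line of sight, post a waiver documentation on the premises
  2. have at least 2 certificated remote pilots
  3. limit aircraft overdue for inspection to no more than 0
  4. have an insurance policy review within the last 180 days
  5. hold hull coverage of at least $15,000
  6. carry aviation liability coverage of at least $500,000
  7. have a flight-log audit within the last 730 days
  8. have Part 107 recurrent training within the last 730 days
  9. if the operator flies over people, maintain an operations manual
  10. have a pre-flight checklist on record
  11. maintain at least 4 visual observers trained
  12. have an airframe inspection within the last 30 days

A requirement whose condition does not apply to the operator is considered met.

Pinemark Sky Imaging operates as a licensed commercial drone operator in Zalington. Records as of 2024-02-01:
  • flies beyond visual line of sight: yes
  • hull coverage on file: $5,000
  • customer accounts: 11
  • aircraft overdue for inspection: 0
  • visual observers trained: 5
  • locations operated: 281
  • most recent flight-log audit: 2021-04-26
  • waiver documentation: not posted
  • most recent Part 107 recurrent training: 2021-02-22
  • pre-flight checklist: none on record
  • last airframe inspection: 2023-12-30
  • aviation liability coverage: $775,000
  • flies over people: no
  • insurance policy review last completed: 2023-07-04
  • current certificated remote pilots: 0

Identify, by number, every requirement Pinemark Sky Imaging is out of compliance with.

1. condition 'flies beyond visual line of sight' holds; waiver documentation absent → not met
2. certificated remote pilots 0 < 2 → not met
3. aircraft overdue for inspection 0 ≤ 0 → met
4. insurance policy review 212 days ago vs limit 180 → not met
5. hull coverage $5,000 < $15,000 → not met
6. aviation liability coverage $775,000 ≥ $500,000 → met
7. flight-log audit 1011 days ago vs limit 730 → not met
8. Part 107 recurrent training 1074 days ago vs limit 730 → not met
9. condition 'flies over people' does not hold → requirement n/a → met
10. pre-flight checklist absent → not met
11. visual observers trained 5 ≥ 4 → met
12. airframe inspection 33 days ago vs limit 30 → not met
Not met: 1, 2, 4, 5, 7, 8, 10, 12

1, 2, 4, 5, 7, 8, 10, 12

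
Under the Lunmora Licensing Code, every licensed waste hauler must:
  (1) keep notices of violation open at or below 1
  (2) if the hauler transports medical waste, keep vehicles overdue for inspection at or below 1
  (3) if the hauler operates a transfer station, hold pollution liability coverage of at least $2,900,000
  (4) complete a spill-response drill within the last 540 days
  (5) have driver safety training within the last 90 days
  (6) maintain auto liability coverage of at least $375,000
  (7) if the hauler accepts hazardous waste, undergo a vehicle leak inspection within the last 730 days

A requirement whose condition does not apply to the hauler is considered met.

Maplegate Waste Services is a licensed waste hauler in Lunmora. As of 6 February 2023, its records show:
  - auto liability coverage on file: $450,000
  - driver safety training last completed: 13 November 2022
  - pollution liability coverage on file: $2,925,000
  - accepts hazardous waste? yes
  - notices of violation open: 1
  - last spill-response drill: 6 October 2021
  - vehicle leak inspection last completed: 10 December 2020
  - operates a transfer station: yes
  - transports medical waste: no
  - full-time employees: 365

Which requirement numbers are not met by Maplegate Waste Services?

1. notices of violation open 1 ≤ 1 → met
2. condition 'transports medical waste' does not hold → requirement n/a → met
3. condition 'operates a transfer station' holds; pollution liability coverage $2,925,000 ≥ $2,900,000 → met
4. spill-response drill 488 days ago vs limit 540 → met
5. driver safety training 85 days ago vs limit 90 → met
6. auto liability coverage $450,000 ≥ $375,000 → met
7. condition 'accepts hazardous waste' holds; vehicle leak inspection 788 days ago vs limit 730 → not met
Not met: 7

7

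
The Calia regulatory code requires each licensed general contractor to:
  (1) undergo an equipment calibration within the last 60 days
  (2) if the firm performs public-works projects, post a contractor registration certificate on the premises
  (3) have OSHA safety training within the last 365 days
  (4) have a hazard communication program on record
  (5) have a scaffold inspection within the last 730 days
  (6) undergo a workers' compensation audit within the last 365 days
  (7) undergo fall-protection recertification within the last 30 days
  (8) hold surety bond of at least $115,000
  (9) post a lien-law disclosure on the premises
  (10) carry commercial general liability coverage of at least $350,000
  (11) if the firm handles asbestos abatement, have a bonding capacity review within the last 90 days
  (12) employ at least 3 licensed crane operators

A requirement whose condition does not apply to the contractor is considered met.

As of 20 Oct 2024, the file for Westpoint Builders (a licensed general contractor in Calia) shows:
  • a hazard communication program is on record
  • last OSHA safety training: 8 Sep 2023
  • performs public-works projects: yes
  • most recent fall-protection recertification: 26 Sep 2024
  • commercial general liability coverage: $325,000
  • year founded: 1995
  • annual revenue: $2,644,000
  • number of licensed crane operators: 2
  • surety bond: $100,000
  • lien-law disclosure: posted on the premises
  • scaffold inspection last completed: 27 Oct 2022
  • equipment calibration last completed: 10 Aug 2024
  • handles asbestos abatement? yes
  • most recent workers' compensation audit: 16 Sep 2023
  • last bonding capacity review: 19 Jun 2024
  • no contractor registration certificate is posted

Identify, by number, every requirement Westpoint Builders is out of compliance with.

1, 2, 3, 6, 8, 10, 11, 12

1. equipment calibration 71 days ago vs limit 60 → not met
2. condition 'performs public-works projects' holds; contractor registration certificate absent → not met
3. OSHA safety training 408 days ago vs limit 365 → not met
4. hazard communication program present → met
5. scaffold inspection 724 days ago vs limit 730 → met
6. workers' compensation audit 400 days ago vs limit 365 → not met
7. fall-protection recertification 24 days ago vs limit 30 → met
8. surety bond $100,000 < $115,000 → not met
9. lien-law disclosure present → met
10. commercial general liability coverage $325,000 < $350,000 → not met
11. condition 'handles asbestos abatement' holds; bonding capacity review 123 days ago vs limit 90 → not met
12. licensed crane operators 2 < 3 → not met
Not met: 1, 2, 3, 6, 8, 10, 11, 12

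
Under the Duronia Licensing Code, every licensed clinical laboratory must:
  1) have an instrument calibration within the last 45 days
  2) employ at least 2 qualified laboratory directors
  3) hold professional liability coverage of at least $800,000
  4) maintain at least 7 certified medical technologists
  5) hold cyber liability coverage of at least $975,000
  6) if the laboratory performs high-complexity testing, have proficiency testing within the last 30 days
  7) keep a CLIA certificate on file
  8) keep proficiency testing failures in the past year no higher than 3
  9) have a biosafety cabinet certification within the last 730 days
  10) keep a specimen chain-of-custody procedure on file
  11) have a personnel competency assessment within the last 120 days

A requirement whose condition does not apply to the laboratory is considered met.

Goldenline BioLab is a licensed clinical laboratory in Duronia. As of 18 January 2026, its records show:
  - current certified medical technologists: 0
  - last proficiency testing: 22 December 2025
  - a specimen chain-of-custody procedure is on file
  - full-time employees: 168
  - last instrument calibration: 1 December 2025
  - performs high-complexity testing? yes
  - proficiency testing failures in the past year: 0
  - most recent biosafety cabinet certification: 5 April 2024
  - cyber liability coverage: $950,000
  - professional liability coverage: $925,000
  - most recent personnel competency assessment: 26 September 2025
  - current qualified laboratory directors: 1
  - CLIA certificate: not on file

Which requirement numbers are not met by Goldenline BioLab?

1. instrument calibration 48 days ago vs limit 45 → not met
2. qualified laboratory directors 1 < 2 → not met
3. professional liability coverage $925,000 ≥ $800,000 → met
4. certified medical technologists 0 < 7 → not met
5. cyber liability coverage $950,000 < $975,000 → not met
6. condition 'performs high-complexity testing' holds; proficiency testing 27 days ago vs limit 30 → met
7. CLIA certificate absent → not met
8. proficiency testing failures in the past year 0 ≤ 3 → met
9. biosafety cabinet certification 653 days ago vs limit 730 → met
10. specimen chain-of-custody procedure present → met
11. personnel competency assessment 114 days ago vs limit 120 → met
Not met: 1, 2, 4, 5, 7

1, 2, 4, 5, 7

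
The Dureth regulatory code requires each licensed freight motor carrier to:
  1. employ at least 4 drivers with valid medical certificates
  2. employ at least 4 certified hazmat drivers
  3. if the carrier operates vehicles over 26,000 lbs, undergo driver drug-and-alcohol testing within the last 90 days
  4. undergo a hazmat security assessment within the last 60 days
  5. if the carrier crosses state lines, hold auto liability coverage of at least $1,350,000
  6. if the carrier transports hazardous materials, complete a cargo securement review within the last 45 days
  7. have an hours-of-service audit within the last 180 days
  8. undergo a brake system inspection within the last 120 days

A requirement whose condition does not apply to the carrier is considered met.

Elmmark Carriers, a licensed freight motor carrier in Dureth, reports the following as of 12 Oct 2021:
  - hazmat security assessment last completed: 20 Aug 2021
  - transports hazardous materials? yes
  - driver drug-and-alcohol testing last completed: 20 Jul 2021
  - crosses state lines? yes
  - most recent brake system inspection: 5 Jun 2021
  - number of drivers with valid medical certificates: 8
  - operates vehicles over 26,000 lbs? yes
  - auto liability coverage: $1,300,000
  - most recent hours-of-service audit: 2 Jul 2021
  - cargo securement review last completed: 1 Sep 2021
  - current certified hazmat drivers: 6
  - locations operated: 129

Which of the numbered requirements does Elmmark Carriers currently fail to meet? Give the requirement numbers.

5, 8

1. drivers with valid medical certificates 8 ≥ 4 → met
2. certified hazmat drivers 6 ≥ 4 → met
3. condition 'operates vehicles over 26,000 lbs' holds; driver drug-and-alcohol testing 84 days ago vs limit 90 → met
4. hazmat security assessment 53 days ago vs limit 60 → met
5. condition 'crosses state lines' holds; auto liability coverage $1,300,000 < $1,350,000 → not met
6. condition 'transports hazardous materials' holds; cargo securement review 41 days ago vs limit 45 → met
7. hours-of-service audit 102 days ago vs limit 180 → met
8. brake system inspection 129 days ago vs limit 120 → not met
Not met: 5, 8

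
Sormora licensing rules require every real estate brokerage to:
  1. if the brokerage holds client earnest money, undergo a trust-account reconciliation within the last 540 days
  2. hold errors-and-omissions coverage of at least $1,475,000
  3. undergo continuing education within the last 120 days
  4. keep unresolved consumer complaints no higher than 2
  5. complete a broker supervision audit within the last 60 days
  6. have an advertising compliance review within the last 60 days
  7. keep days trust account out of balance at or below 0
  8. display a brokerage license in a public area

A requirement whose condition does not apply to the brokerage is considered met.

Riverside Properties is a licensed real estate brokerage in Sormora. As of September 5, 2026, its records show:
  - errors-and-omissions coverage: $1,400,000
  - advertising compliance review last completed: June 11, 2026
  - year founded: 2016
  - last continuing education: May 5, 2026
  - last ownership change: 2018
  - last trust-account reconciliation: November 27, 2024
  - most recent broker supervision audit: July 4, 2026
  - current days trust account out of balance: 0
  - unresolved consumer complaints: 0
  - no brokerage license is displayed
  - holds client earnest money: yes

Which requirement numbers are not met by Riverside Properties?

1. condition 'holds client earnest money' holds; trust-account reconciliation 647 days ago vs limit 540 → not met
2. errors-and-omissions coverage $1,400,000 < $1,475,000 → not met
3. continuing education 123 days ago vs limit 120 → not met
4. unresolved consumer complaints 0 ≤ 2 → met
5. broker supervision audit 63 days ago vs limit 60 → not met
6. advertising compliance review 86 days ago vs limit 60 → not met
7. days trust account out of balance 0 ≤ 0 → met
8. brokerage license absent → not met
Not met: 1, 2, 3, 5, 6, 8

1, 2, 3, 5, 6, 8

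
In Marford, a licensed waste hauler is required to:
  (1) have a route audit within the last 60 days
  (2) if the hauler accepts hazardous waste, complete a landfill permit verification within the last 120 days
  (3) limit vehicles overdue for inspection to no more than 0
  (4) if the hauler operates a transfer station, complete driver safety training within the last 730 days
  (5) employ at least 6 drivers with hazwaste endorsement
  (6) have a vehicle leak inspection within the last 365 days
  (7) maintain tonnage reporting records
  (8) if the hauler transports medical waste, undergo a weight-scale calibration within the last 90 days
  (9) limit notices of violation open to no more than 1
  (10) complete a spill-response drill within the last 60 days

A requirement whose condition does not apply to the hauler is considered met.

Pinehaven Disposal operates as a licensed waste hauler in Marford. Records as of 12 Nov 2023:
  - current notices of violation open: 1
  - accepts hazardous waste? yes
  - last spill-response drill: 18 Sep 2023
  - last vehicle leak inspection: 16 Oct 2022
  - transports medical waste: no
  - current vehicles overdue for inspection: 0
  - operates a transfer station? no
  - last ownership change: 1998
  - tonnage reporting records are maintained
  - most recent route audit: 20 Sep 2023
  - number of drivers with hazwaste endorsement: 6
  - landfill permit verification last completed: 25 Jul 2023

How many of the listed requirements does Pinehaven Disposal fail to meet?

1. route audit 53 days ago vs limit 60 → met
2. condition 'accepts hazardous waste' holds; landfill permit verification 110 days ago vs limit 120 → met
3. vehicles overdue for inspection 0 ≤ 0 → met
4. condition 'operates a transfer station' does not hold → requirement n/a → met
5. drivers with hazwaste endorsement 6 ≥ 6 → met
6. vehicle leak inspection 392 days ago vs limit 365 → not met
7. tonnage reporting records present → met
8. condition 'transports medical waste' does not hold → requirement n/a → met
9. notices of violation open 1 ≤ 1 → met
10. spill-response drill 55 days ago vs limit 60 → met
Not met: 1 of 10

1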